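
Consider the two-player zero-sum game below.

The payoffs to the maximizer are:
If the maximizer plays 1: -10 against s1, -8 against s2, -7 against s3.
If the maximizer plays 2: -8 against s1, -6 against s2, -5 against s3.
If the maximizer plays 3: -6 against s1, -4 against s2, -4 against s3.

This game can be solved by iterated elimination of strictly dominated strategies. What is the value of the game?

Row 1 is strictly dominated by row 2 (-8>-10, -6>-8, -5>-7); eliminate 1.
Row 2 is strictly dominated by row 3 (-6>-8, -4>-6, -4>-5); eliminate 2.
Column s3 is strictly dominated by s1 for the minimizer (-6<-4); eliminate s3.
Column s2 is strictly dominated by s1 for the minimizer (-6<-4); eliminate s2.
Only (3, s1) remains, with payoff -6.

-6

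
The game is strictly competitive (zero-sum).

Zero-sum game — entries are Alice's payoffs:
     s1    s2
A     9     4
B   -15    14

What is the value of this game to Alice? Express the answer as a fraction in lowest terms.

93/17

Row minima are 4 and -15, so Alice's maximin is 4; column maxima are 9 and 14, so Bob's minimax is 9. These differ, so the equilibrium is in mixed strategies.
Let Alice play A with probability p. Bob is indifferent when 9p − 15(1−p) = 4p + 14(1−p), giving p = 29/34.
Let Bob play s1 with probability q. Alice is indifferent when 9q + 4(1−q) = −15q + 14(1−q), giving q = 5/17.
The value is 9·(5/17) + (4)·(12/17) = 93/17.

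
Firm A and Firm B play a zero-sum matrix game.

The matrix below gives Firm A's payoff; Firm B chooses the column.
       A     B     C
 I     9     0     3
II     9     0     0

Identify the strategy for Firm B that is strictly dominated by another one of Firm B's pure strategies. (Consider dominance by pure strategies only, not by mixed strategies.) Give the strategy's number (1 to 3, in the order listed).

1

Firm B prefers columns that give Firm A less. Compare A with B: 0 < 9, 0 < 9.
So B strictly dominates A for Firm B; A is strictly dominated.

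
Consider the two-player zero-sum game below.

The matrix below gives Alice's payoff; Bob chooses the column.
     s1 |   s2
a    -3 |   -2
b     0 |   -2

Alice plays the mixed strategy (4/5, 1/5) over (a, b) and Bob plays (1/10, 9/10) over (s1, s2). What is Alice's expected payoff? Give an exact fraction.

Against (1/10, 9/10), each row's expected payoff is a: -21/10; b: -9/5.
Taking the (4/5, 1/5)-weighted average: (4/5)·(-21/10) + (1/5)·(-9/5) = -51/25.

-51/25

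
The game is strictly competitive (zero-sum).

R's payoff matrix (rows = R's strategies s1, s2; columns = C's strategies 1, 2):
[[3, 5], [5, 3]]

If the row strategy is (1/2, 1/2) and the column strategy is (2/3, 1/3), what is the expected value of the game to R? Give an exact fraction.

Against (2/3, 1/3), each row's expected payoff is s1: 11/3; s2: 13/3.
Taking the (1/2, 1/2)-weighted average: (1/2)·(11/3) + (1/2)·(13/3) = 4.

4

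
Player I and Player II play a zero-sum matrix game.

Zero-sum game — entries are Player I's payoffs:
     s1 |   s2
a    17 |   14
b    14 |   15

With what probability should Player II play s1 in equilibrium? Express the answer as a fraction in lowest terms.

1/4

Row minima are 14 and 14, so Player I's maximin is 14; column maxima are 17 and 15, so Player II's minimax is 15. These differ, so the equilibrium is in mixed strategies.
Let Player II play s1 with probability q. Player I is indifferent when 17q + 14(1−q) = 14q + 15(1−q), giving q = 1/4.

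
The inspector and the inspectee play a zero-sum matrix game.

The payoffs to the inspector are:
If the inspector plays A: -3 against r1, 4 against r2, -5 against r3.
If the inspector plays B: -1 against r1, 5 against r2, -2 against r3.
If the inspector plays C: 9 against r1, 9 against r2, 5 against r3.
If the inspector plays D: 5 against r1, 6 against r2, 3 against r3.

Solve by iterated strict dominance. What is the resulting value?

5

Row B is strictly dominated by row C (9>-1, 9>5, 5>-2); eliminate B.
Row D is strictly dominated by row C (9>5, 9>6, 5>3); eliminate D.
Row A is strictly dominated by row C (9>-3, 9>4, 5>-5); eliminate A.
Column r1 is strictly dominated by r3 for the inspectee (5<9); eliminate r1.
Column r2 is strictly dominated by r3 for the inspectee (5<9); eliminate r2.
Only (C, r3) remains, with payoff 5.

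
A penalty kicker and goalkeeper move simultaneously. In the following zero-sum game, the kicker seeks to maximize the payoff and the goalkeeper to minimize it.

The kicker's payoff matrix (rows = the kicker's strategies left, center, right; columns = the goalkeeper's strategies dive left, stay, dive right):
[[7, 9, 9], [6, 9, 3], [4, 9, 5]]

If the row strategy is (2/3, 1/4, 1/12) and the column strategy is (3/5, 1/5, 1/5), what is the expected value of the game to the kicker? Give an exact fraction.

107/15

Against (3/5, 1/5, 1/5), each row's expected payoff is left: 39/5; center: 6; right: 26/5.
Taking the (2/3, 1/4, 1/12)-weighted average: (2/3)·(39/5) + (1/4)·(6) + (1/12)·(26/5) = 107/15.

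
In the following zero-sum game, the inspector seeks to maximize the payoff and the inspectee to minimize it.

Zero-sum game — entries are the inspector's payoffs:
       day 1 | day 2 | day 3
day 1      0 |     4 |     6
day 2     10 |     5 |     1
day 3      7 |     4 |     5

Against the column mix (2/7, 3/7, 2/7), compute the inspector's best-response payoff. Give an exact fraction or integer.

day 1: (0)·(2/7) + (4)·(3/7) + (6)·(2/7) = 24/7.
day 2: (10)·(2/7) + (5)·(3/7) + (1)·(2/7) = 37/7.
day 3: (7)·(2/7) + (4)·(3/7) + (5)·(2/7) = 36/7.
The best pure response is day 2 with expected payoff 37/7.

37/7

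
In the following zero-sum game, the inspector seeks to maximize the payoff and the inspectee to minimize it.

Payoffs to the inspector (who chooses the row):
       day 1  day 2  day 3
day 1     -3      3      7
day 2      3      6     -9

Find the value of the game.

-3/11

Column day 2 is strictly dominated by day 1 for the inspectee (it gives the inspector more in every row).
The remaining 2×2 game on (day 1, day 2) × (day 1, day 3) has no saddle point. Let the inspector play day 1 with probability p; indifference gives −3p + 3(1−p) = 7p − 9(1−p), so p = 6/11.
Similarly the inspectee's optimal q on day 1 is 8/11, and the value is -3·(8/11) + (7)·(3/11) = -3/11.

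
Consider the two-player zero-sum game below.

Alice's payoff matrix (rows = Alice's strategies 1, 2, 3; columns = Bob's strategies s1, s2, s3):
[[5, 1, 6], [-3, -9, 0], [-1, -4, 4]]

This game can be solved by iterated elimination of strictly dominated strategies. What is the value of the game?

Row 3 is strictly dominated by row 1 (5>-1, 1>-4, 6>4); eliminate 3.
Row 2 is strictly dominated by row 1 (5>-3, 1>-9, 6>0); eliminate 2.
Column s3 is strictly dominated by s1 for Bob (5<6); eliminate s3.
Column s1 is strictly dominated by s2 for Bob (1<5); eliminate s1.
Only (1, s2) remains, with payoff 1.

1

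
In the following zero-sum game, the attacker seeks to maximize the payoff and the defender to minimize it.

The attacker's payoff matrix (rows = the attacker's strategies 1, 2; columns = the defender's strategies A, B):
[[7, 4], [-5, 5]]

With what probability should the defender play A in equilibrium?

Row minima are 4 and -5, so the attacker's maximin is 4; column maxima are 7 and 5, so the defender's minimax is 5. These differ, so the equilibrium is in mixed strategies.
Let the defender play A with probability q. The attacker is indifferent when 7q + 4(1−q) = −5q + 5(1−q), giving q = 1/13.

1/13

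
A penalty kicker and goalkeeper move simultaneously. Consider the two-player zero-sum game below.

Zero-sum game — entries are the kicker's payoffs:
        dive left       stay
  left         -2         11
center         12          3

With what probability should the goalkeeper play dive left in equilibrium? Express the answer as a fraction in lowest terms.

Row minima are -2 and 3, so the kicker's maximin is 3; column maxima are 12 and 11, so the goalkeeper's minimax is 11. These differ, so the equilibrium is in mixed strategies.
Let the goalkeeper play dive left with probability q. The kicker is indifferent when −2q + 11(1−q) = 12q + 3(1−q), giving q = 4/11.

4/11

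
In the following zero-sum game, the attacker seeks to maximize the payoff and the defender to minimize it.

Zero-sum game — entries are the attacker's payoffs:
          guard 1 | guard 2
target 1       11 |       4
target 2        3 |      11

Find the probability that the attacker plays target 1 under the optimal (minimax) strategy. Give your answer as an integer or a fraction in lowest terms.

8/15

Row minima are 4 and 3, so the attacker's maximin is 4; column maxima are 11 and 11, so the defender's minimax is 11. These differ, so the equilibrium is in mixed strategies.
Let the attacker play target 1 with probability p. The defender is indifferent when 11p + 3(1−p) = 4p + 11(1−p), giving p = 8/15.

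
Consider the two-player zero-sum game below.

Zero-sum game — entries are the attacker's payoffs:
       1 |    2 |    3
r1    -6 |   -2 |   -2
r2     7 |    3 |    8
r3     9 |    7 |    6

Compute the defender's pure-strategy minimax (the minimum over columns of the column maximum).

7

The worst case (largest entry) in each column is 1: 9, 2: 7, 3: 8.
The best (smallest) of these is 7.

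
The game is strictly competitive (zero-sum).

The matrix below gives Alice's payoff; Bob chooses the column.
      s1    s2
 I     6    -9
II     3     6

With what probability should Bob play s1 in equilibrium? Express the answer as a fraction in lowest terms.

5/6

Row minima are -9 and 3, so Alice's maximin is 3; column maxima are 6 and 6, so Bob's minimax is 6. These differ, so the equilibrium is in mixed strategies.
Let Bob play s1 with probability q. Alice is indifferent when 6q − 9(1−q) = 3q + 6(1−q), giving q = 5/6.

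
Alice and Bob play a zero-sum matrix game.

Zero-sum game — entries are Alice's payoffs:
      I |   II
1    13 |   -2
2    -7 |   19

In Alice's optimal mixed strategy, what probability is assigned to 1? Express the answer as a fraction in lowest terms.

26/41

Row minima are -2 and -7, so Alice's maximin is -2; column maxima are 13 and 19, so Bob's minimax is 13. These differ, so the equilibrium is in mixed strategies.
Let Alice play 1 with probability p. Bob is indifferent when 13p − 7(1−p) = −2p + 19(1−p), giving p = 26/41.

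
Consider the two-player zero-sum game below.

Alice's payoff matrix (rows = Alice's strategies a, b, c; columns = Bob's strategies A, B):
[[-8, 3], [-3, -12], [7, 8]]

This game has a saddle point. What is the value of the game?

7

Row minima: -8, -12, 7 → Alice's maximin is 7.
Column maxima: 7, 8 → Bob's minimax is 7.
They coincide at (c, A), so the value is 7.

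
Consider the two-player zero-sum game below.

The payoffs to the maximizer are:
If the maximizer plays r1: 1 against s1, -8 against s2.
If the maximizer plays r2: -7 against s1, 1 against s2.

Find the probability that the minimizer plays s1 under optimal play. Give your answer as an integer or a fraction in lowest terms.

Row minima are -8 and -7, so the maximizer's maximin is -7; column maxima are 1 and 1, so the minimizer's minimax is 1. These differ, so the equilibrium is in mixed strategies.
Let the minimizer play s1 with probability q. The maximizer is indifferent when q − 8(1−q) = −7q + (1−q), giving q = 9/17.

9/17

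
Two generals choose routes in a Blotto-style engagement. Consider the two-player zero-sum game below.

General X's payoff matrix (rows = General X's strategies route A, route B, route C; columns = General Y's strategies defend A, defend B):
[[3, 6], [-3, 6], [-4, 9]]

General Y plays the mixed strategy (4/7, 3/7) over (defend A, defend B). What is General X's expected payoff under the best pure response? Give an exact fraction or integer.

30/7

route A: (3)·(4/7) + (6)·(3/7) = 30/7.
route B: (-3)·(4/7) + (6)·(3/7) = 6/7.
route C: (-4)·(4/7) + (9)·(3/7) = 11/7.
The best pure response is route A with expected payoff 30/7.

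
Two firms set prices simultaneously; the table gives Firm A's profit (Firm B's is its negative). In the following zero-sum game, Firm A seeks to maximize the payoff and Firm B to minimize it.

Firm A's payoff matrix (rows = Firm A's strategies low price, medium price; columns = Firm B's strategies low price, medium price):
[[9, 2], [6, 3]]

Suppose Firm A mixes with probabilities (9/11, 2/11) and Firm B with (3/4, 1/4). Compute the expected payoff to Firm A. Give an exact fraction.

303/44

Against (3/4, 1/4), each row's expected payoff is low price: 29/4; medium price: 21/4.
Taking the (9/11, 2/11)-weighted average: (9/11)·(29/4) + (2/11)·(21/4) = 303/44.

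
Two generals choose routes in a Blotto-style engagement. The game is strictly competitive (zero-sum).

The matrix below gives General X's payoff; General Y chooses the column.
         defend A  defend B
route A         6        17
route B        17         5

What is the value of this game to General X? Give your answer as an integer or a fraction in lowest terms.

Row minima are 6 and 5, so General X's maximin is 6; column maxima are 17 and 17, so General Y's minimax is 17. These differ, so the equilibrium is in mixed strategies.
Let General X play route A with probability p. General Y is indifferent when 6p + 17(1−p) = 17p + 5(1−p), giving p = 12/23.
Let General Y play defend A with probability q. General X is indifferent when 6q + 17(1−q) = 17q + 5(1−q), giving q = 12/23.
The value is 6·(12/23) + (17)·(11/23) = 259/23.

259/23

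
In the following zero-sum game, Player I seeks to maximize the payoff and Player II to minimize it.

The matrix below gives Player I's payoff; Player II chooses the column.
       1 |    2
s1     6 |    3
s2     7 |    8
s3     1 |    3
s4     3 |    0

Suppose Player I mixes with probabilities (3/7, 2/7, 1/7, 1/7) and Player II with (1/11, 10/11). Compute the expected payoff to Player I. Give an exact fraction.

Against (1/11, 10/11), each row's expected payoff is s1: 36/11; s2: 87/11; s3: 31/11; s4: 3/11.
Taking the (3/7, 2/7, 1/7, 1/7)-weighted average: (3/7)·(36/11) + (2/7)·(87/11) + (1/7)·(31/11) + (1/7)·(3/11) = 316/77.

316/77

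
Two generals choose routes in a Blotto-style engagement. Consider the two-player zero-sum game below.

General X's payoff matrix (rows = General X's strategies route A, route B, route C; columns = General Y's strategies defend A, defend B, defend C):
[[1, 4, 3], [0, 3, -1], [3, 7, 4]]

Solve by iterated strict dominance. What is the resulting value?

3

Column defend B is strictly dominated by defend A for General Y (1<4, 0<3, 3<7); eliminate defend B.
Row route B is strictly dominated by row route A (1>0, 3>-1); eliminate route B.
Column defend C is strictly dominated by defend A for General Y (1<3, 3<4); eliminate defend C.
Row route A is strictly dominated by row route C (3>1); eliminate route A.
Only (route C, defend A) remains, with payoff 3.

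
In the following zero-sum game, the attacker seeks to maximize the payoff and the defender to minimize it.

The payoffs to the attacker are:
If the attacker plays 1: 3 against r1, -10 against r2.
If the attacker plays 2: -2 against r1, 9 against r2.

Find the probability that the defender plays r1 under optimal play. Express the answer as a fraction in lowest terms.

Row minima are -10 and -2, so the attacker's maximin is -2; column maxima are 3 and 9, so the defender's minimax is 3. These differ, so the equilibrium is in mixed strategies.
Let the defender play r1 with probability q. The attacker is indifferent when 3q − 10(1−q) = −2q + 9(1−q), giving q = 19/24.

19/24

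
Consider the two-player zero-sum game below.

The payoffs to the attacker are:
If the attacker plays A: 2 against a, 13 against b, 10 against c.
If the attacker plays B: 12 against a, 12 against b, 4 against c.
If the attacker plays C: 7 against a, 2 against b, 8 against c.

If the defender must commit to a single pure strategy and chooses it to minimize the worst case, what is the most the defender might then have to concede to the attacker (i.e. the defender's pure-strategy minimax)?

10

The worst case (largest entry) in each column is a: 12, b: 13, c: 10.
The best (smallest) of these is 10.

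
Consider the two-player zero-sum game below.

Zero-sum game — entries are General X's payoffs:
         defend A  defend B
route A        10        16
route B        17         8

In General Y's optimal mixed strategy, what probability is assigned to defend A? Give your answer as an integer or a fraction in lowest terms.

Row minima are 10 and 8, so General X's maximin is 10; column maxima are 17 and 16, so General Y's minimax is 16. These differ, so the equilibrium is in mixed strategies.
Let General Y play defend A with probability q. General X is indifferent when 10q + 16(1−q) = 17q + 8(1−q), giving q = 8/15.

8/15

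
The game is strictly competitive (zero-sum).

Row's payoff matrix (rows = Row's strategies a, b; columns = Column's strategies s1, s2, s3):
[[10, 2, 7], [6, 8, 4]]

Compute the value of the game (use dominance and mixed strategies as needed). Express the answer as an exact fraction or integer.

Column s1 is strictly dominated by s3 for Column (it gives Row more in every row).
The remaining 2×2 game on (a, b) × (s2, s3) has no saddle point. Let Row play a with probability p; indifference gives 2p + 8(1−p) = 7p + 4(1−p), so p = 4/9.
Similarly Column's optimal q on s2 is 1/3, and the value is 2·(1/3) + (7)·(2/3) = 16/3.

16/3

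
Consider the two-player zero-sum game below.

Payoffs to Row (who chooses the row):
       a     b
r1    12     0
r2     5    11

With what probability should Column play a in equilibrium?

Row minima are 0 and 5, so Row's maximin is 5; column maxima are 12 and 11, so Column's minimax is 11. These differ, so the equilibrium is in mixed strategies.
Let Column play a with probability q. Row is indifferent when 12q = 5q + 11(1−q), giving q = 11/18.

11/18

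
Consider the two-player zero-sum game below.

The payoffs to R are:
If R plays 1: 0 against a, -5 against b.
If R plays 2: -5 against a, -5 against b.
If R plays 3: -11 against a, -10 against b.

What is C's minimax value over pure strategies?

-5

The worst case (largest entry) in each column is a: 0, b: -5.
The best (smallest) of these is -5.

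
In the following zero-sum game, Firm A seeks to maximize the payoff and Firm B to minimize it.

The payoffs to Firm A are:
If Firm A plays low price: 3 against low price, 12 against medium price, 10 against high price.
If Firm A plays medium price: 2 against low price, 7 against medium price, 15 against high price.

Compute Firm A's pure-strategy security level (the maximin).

3

The worst-case payoff for each row is low price: 3, medium price: 2.
The best of these is 3.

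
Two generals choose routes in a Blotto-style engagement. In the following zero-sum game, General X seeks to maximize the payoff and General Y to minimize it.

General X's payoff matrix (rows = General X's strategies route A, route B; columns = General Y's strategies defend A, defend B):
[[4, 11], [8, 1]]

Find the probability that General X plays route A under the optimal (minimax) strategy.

1/2

Row minima are 4 and 1, so General X's maximin is 4; column maxima are 8 and 11, so General Y's minimax is 8. These differ, so the equilibrium is in mixed strategies.
Let General X play route A with probability p. General Y is indifferent when 4p + 8(1−p) = 11p + (1−p), giving p = 1/2.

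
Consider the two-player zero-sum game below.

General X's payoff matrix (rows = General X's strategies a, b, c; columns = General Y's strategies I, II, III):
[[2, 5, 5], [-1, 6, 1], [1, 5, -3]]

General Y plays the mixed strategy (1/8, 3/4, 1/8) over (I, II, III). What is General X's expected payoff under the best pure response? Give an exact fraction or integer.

37/8

a: (2)·(1/8) + (5)·(3/4) + (5)·(1/8) = 37/8.
b: (-1)·(1/8) + (6)·(3/4) + (1)·(1/8) = 9/2.
c: (1)·(1/8) + (5)·(3/4) + (-3)·(1/8) = 7/2.
The best pure response is a with expected payoff 37/8.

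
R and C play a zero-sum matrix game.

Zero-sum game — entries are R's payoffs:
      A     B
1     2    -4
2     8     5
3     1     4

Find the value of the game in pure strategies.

5

Row minima: -4, 5, 1 → R's maximin is 5.
Column maxima: 8, 5 → C's minimax is 5.
They coincide at (2, B), so the value is 5.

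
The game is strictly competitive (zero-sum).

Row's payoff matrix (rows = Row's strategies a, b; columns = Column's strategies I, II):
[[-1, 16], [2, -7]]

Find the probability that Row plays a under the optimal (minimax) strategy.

Row minima are -1 and -7, so Row's maximin is -1; column maxima are 2 and 16, so Column's minimax is 2. These differ, so the equilibrium is in mixed strategies.
Let Row play a with probability p. Column is indifferent when −p + 2(1−p) = 16p − 7(1−p), giving p = 9/26.

9/26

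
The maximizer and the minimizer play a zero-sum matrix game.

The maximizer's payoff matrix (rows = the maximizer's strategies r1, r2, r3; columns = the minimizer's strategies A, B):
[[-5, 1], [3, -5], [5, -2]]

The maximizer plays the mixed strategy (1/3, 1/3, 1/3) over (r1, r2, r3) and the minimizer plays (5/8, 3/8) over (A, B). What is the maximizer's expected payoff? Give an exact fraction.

Against (5/8, 3/8), each row's expected payoff is r1: -11/4; r2: 0; r3: 19/8.
Taking the (1/3, 1/3, 1/3)-weighted average: (1/3)·(-11/4) + (1/3)·(0) + (1/3)·(19/8) = -1/8.

-1/8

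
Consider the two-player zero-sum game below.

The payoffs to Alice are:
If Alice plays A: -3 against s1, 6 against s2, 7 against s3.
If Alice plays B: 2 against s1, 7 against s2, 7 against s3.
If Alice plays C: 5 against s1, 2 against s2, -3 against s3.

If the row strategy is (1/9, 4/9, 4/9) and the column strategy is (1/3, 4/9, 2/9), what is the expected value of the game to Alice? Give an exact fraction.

Against (1/3, 4/9, 2/9), each row's expected payoff is A: 29/9; B: 16/3; C: 17/9.
Taking the (1/9, 4/9, 4/9)-weighted average: (1/9)·(29/9) + (4/9)·(16/3) + (4/9)·(17/9) = 289/81.

289/81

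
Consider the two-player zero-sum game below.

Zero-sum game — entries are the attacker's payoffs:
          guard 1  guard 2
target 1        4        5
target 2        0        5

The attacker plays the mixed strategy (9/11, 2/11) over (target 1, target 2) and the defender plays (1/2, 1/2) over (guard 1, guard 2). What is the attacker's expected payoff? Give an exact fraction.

91/22

Against (1/2, 1/2), each row's expected payoff is target 1: 9/2; target 2: 5/2.
Taking the (9/11, 2/11)-weighted average: (9/11)·(9/2) + (2/11)·(5/2) = 91/22.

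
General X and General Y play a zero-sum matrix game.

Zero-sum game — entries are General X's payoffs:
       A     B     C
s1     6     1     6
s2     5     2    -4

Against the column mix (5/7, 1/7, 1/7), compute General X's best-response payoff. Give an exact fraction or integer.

37/7

s1: (6)·(5/7) + (1)·(1/7) + (6)·(1/7) = 37/7.
s2: (5)·(5/7) + (2)·(1/7) + (-4)·(1/7) = 23/7.
The best pure response is s1 with expected payoff 37/7.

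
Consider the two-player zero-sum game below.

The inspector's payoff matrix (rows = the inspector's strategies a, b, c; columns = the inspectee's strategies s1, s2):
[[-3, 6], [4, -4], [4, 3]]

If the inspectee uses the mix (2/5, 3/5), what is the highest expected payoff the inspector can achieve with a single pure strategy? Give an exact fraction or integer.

a: (-3)·(2/5) + (6)·(3/5) = 12/5.
b: (4)·(2/5) + (-4)·(3/5) = -4/5.
c: (4)·(2/5) + (3)·(3/5) = 17/5.
The best pure response is c with expected payoff 17/5.

17/5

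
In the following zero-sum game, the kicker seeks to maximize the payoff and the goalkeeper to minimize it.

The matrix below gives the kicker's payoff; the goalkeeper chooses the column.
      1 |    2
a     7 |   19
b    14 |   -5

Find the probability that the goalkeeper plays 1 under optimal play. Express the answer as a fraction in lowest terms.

24/31

Row minima are 7 and -5, so the kicker's maximin is 7; column maxima are 14 and 19, so the goalkeeper's minimax is 14. These differ, so the equilibrium is in mixed strategies.
Let the goalkeeper play 1 with probability q. The kicker is indifferent when 7q + 19(1−q) = 14q − 5(1−q), giving q = 24/31.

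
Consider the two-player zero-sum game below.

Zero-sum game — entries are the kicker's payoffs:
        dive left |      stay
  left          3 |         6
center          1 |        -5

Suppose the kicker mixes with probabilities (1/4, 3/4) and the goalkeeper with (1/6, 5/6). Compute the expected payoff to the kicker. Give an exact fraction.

Against (1/6, 5/6), each row's expected payoff is left: 11/2; center: -4.
Taking the (1/4, 3/4)-weighted average: (1/4)·(11/2) + (3/4)·(-4) = -13/8.

-13/8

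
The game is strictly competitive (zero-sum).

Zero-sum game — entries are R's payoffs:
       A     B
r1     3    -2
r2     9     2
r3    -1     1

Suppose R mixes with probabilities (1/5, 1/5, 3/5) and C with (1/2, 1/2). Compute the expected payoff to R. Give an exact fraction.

6/5

Against (1/2, 1/2), each row's expected payoff is r1: 1/2; r2: 11/2; r3: 0.
Taking the (1/5, 1/5, 3/5)-weighted average: (1/5)·(1/2) + (1/5)·(11/2) + (3/5)·(0) = 6/5.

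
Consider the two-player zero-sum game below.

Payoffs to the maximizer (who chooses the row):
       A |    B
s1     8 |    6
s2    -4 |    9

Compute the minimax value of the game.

Row minima are 6 and -4, so the maximizer's maximin is 6; column maxima are 8 and 9, so the minimizer's minimax is 8. These differ, so the equilibrium is in mixed strategies.
Let the maximizer play s1 with probability p. The minimizer is indifferent when 8p − 4(1−p) = 6p + 9(1−p), giving p = 13/15.
Let the minimizer play A with probability q. The maximizer is indifferent when 8q + 6(1−q) = −4q + 9(1−q), giving q = 1/5.
The value is 8·(1/5) + (6)·(4/5) = 32/5.

32/5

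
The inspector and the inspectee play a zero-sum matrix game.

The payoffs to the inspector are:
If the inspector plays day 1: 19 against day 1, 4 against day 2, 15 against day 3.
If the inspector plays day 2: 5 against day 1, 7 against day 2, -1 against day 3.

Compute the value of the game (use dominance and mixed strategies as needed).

109/19

Column day 1 is strictly dominated by day 3 for the inspectee (it gives the inspector more in every row).
The remaining 2×2 game on (day 1, day 2) × (day 2, day 3) has no saddle point. Let the inspector play day 1 with probability p; indifference gives 4p + 7(1−p) = 15p − (1−p), so p = 8/19.
Similarly the inspectee's optimal q on day 2 is 16/19, and the value is 4·(16/19) + (15)·(3/19) = 109/19.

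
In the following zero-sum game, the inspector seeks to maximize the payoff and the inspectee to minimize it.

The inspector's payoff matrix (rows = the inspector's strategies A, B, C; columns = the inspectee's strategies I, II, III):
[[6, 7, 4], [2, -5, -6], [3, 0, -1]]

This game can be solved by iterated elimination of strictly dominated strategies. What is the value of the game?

Row C is strictly dominated by row A (6>3, 7>0, 4>-1); eliminate C.
Row B is strictly dominated by row A (6>2, 7>-5, 4>-6); eliminate B.
Column II is strictly dominated by I for the inspectee (6<7); eliminate II.
Column I is strictly dominated by III for the inspectee (4<6); eliminate I.
Only (A, III) remains, with payoff 4.

4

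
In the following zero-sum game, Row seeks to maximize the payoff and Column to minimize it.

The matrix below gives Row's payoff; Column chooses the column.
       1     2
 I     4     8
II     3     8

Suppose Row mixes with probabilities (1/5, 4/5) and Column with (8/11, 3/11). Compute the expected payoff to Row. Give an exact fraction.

248/55

Against (8/11, 3/11), each row's expected payoff is I: 56/11; II: 48/11.
Taking the (1/5, 4/5)-weighted average: (1/5)·(56/11) + (4/5)·(48/11) = 248/55.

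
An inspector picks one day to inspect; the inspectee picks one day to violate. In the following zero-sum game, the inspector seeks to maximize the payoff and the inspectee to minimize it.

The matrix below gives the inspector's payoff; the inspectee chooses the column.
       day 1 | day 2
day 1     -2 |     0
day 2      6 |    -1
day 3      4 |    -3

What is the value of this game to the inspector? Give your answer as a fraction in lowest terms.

Row day 3 is strictly dominated by row day 2, so the inspector never plays it.
The remaining 2×2 game on (day 1, day 2) × (day 1, day 2) has no saddle point. Let the inspector play day 1 with probability p; indifference gives −2p + 6(1−p) = −(1−p), so p = 7/9.
Similarly the inspectee's optimal q on day 1 is 1/9, and the value is -2·(1/9) + (0)·(8/9) = -2/9.

-2/9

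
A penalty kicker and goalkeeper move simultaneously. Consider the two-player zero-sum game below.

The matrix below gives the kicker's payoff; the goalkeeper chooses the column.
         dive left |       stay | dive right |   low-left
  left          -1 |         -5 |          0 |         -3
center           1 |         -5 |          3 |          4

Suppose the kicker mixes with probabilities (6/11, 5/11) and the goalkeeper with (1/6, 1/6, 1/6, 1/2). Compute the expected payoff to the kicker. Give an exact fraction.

-35/66

Against (1/6, 1/6, 1/6, 1/2), each row's expected payoff is left: -5/2; center: 11/6.
Taking the (6/11, 5/11)-weighted average: (6/11)·(-5/2) + (5/11)·(11/6) = -35/66.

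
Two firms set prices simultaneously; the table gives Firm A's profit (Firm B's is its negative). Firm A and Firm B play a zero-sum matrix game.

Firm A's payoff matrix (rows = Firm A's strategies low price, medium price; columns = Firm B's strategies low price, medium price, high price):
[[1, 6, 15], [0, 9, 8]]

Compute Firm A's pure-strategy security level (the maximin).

The worst-case payoff for each row is low price: 1, medium price: 0.
The best of these is 1.

1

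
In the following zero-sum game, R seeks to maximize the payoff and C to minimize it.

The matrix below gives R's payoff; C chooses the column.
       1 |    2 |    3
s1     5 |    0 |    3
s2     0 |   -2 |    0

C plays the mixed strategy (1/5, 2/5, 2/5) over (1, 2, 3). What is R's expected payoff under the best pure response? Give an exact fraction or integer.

s1: (5)·(1/5) + (0)·(2/5) + (3)·(2/5) = 11/5.
s2: (0)·(1/5) + (-2)·(2/5) + (0)·(2/5) = -4/5.
The best pure response is s1 with expected payoff 11/5.

11/5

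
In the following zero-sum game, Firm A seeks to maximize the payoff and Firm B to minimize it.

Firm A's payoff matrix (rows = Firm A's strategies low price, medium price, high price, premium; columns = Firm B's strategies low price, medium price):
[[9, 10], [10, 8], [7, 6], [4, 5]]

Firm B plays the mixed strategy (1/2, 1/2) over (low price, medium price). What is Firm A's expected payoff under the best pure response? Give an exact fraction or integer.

19/2

low price: (9)·(1/2) + (10)·(1/2) = 19/2.
medium price: (10)·(1/2) + (8)·(1/2) = 9.
high price: (7)·(1/2) + (6)·(1/2) = 13/2.
premium: (4)·(1/2) + (5)·(1/2) = 9/2.
The best pure response is low price with expected payoff 19/2.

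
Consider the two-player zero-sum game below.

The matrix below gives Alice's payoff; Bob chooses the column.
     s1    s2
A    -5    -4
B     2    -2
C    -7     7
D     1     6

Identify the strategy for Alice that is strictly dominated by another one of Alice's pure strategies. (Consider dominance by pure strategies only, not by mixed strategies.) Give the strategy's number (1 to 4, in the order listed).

Compare A with B: 2 > -5, -2 > -4.
So B strictly dominates A for Alice; A is strictly dominated.

1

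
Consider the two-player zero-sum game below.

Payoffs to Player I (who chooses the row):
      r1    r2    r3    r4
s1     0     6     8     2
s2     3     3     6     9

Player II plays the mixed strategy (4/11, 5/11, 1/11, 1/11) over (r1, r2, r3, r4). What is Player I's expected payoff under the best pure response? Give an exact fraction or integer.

42/11

s1: (0)·(4/11) + (6)·(5/11) + (8)·(1/11) + (2)·(1/11) = 40/11.
s2: (3)·(4/11) + (3)·(5/11) + (6)·(1/11) + (9)·(1/11) = 42/11.
The best pure response is s2 with expected payoff 42/11.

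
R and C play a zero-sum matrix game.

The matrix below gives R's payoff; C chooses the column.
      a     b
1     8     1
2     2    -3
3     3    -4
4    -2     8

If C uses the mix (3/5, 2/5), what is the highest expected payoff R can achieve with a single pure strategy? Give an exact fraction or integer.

26/5

1: (8)·(3/5) + (1)·(2/5) = 26/5.
2: (2)·(3/5) + (-3)·(2/5) = 0.
3: (3)·(3/5) + (-4)·(2/5) = 1/5.
4: (-2)·(3/5) + (8)·(2/5) = 2.
The best pure response is 1 with expected payoff 26/5.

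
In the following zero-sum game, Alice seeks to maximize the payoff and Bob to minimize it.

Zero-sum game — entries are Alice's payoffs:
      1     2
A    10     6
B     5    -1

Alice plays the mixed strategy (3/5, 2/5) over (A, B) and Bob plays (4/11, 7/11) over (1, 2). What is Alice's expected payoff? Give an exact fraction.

Against (4/11, 7/11), each row's expected payoff is A: 82/11; B: 13/11.
Taking the (3/5, 2/5)-weighted average: (3/5)·(82/11) + (2/5)·(13/11) = 272/55.

272/55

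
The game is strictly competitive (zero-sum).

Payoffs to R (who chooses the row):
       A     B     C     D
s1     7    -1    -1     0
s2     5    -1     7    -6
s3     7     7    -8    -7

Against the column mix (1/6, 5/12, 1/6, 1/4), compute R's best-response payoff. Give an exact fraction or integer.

s1: (7)·(1/6) + (-1)·(5/12) + (-1)·(1/6) + (0)·(1/4) = 7/12.
s2: (5)·(1/6) + (-1)·(5/12) + (7)·(1/6) + (-6)·(1/4) = 1/12.
s3: (7)·(1/6) + (7)·(5/12) + (-8)·(1/6) + (-7)·(1/4) = 1.
The best pure response is s3 with expected payoff 1.

1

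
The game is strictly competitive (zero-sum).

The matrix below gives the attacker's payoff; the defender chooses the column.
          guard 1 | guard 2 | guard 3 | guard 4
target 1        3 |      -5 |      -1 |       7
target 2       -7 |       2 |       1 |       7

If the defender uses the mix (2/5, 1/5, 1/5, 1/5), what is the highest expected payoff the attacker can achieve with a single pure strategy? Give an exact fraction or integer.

7/5

target 1: (3)·(2/5) + (-5)·(1/5) + (-1)·(1/5) + (7)·(1/5) = 7/5.
target 2: (-7)·(2/5) + (2)·(1/5) + (1)·(1/5) + (7)·(1/5) = -4/5.
The best pure response is target 1 with expected payoff 7/5.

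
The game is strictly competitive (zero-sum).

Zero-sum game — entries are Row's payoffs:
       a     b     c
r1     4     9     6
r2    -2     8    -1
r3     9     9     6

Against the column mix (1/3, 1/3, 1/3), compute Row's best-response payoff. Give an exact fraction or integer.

r1: (4)·(1/3) + (9)·(1/3) + (6)·(1/3) = 19/3.
r2: (-2)·(1/3) + (8)·(1/3) + (-1)·(1/3) = 5/3.
r3: (9)·(1/3) + (9)·(1/3) + (6)·(1/3) = 8.
The best pure response is r3 with expected payoff 8.

8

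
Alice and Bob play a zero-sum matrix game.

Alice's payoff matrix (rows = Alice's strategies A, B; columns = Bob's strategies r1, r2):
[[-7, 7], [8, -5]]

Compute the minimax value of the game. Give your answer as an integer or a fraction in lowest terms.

7/9

Row minima are -7 and -5, so Alice's maximin is -5; column maxima are 8 and 7, so Bob's minimax is 7. These differ, so the equilibrium is in mixed strategies.
Let Alice play A with probability p. Bob is indifferent when −7p + 8(1−p) = 7p − 5(1−p), giving p = 13/27.
Let Bob play r1 with probability q. Alice is indifferent when −7q + 7(1−q) = 8q − 5(1−q), giving q = 4/9.
The value is -7·(4/9) + (7)·(5/9) = 7/9.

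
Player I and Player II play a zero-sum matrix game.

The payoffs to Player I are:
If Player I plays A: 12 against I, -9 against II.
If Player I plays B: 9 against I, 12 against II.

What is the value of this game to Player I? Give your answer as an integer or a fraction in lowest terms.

Row minima are -9 and 9, so Player I's maximin is 9; column maxima are 12 and 12, so Player II's minimax is 12. These differ, so the equilibrium is in mixed strategies.
Let Player I play A with probability p. Player II is indifferent when 12p + 9(1−p) = −9p + 12(1−p), giving p = 1/8.
Let Player II play I with probability q. Player I is indifferent when 12q − 9(1−q) = 9q + 12(1−q), giving q = 7/8.
The value is 12·(7/8) + (-9)·(1/8) = 75/8.

75/8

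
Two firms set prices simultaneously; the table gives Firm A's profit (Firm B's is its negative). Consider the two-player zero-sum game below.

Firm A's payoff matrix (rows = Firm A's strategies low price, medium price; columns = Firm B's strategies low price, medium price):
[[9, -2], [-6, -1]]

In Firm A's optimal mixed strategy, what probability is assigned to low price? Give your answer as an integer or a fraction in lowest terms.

Row minima are -2 and -6, so Firm A's maximin is -2; column maxima are 9 and -1, so Firm B's minimax is -1. These differ, so the equilibrium is in mixed strategies.
Let Firm A play low price with probability p. Firm B is indifferent when 9p − 6(1−p) = −2p − (1−p), giving p = 5/16.

5/16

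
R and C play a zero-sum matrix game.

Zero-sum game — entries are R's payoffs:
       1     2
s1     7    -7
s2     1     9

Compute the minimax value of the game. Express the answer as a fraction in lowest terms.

Row minima are -7 and 1, so R's maximin is 1; column maxima are 7 and 9, so C's minimax is 7. These differ, so the equilibrium is in mixed strategies.
Let R play s1 with probability p. C is indifferent when 7p + (1−p) = −7p + 9(1−p), giving p = 4/11.
Let C play 1 with probability q. R is indifferent when 7q − 7(1−q) = q + 9(1−q), giving q = 8/11.
The value is 7·(8/11) + (-7)·(3/11) = 35/11.

35/11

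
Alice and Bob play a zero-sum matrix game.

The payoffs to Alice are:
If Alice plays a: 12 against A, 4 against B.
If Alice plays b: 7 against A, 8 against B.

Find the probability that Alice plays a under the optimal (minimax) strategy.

1/9

Row minima are 4 and 7, so Alice's maximin is 7; column maxima are 12 and 8, so Bob's minimax is 8. These differ, so the equilibrium is in mixed strategies.
Let Alice play a with probability p. Bob is indifferent when 12p + 7(1−p) = 4p + 8(1−p), giving p = 1/9.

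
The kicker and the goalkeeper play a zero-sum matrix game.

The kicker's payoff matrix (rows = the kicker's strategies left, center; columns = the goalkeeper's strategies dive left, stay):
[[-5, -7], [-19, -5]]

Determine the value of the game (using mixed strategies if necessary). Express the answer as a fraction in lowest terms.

-27/4

Row minima are -7 and -19, so the kicker's maximin is -7; column maxima are -5 and -5, so the goalkeeper's minimax is -5. These differ, so the equilibrium is in mixed strategies.
Let the kicker play left with probability p. The goalkeeper is indifferent when −5p − 19(1−p) = −7p − 5(1−p), giving p = 7/8.
Let the goalkeeper play dive left with probability q. The kicker is indifferent when −5q − 7(1−q) = −19q − 5(1−q), giving q = 1/8.
The value is -5·(1/8) + (-7)·(7/8) = -27/4.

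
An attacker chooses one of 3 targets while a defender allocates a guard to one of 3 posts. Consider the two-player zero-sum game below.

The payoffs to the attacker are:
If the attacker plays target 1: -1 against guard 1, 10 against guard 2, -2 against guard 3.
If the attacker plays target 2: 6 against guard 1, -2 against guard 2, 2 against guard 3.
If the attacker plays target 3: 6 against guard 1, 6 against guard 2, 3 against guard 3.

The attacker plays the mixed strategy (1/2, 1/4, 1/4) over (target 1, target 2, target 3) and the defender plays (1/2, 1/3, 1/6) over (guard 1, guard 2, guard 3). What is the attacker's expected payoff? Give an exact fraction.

79/24

Against (1/2, 1/3, 1/6), each row's expected payoff is target 1: 5/2; target 2: 8/3; target 3: 11/2.
Taking the (1/2, 1/4, 1/4)-weighted average: (1/2)·(5/2) + (1/4)·(8/3) + (1/4)·(11/2) = 79/24.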